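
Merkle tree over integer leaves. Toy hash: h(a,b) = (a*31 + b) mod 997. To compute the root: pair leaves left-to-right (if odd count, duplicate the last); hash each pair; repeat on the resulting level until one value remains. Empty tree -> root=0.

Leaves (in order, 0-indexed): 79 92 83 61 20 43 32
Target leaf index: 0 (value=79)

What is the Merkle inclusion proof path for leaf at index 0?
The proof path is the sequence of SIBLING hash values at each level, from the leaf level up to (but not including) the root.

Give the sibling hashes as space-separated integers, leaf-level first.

Answer: 92 640 640

Derivation:
L0 (leaves): [79, 92, 83, 61, 20, 43, 32], target index=0
L1: h(79,92)=(79*31+92)%997=547 [pair 0] h(83,61)=(83*31+61)%997=640 [pair 1] h(20,43)=(20*31+43)%997=663 [pair 2] h(32,32)=(32*31+32)%997=27 [pair 3] -> [547, 640, 663, 27]
  Sibling for proof at L0: 92
L2: h(547,640)=(547*31+640)%997=648 [pair 0] h(663,27)=(663*31+27)%997=640 [pair 1] -> [648, 640]
  Sibling for proof at L1: 640
L3: h(648,640)=(648*31+640)%997=788 [pair 0] -> [788]
  Sibling for proof at L2: 640
Root: 788
Proof path (sibling hashes from leaf to root): [92, 640, 640]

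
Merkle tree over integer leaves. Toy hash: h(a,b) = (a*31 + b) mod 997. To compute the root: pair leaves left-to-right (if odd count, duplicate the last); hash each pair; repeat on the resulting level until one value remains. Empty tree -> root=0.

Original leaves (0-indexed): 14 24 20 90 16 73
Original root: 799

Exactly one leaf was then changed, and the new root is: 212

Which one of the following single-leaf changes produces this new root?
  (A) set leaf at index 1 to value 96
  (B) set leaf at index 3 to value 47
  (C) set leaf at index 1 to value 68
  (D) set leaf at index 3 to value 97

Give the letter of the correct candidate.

Original leaves: [14, 24, 20, 90, 16, 73]
Target new root: 212
Try each candidate change and compute the resulting root:
Candidate A: set leaf[1] = 96 -> leaves = [14, 96, 20, 90, 16, 73]
  L0: [14, 96, 20, 90, 16, 73]
  L1: h(14,96)=(14*31+96)%997=530 h(20,90)=(20*31+90)%997=710 h(16,73)=(16*31+73)%997=569 -> [530, 710, 569]
  L2: h(530,710)=(530*31+710)%997=191 h(569,569)=(569*31+569)%997=262 -> [191, 262]
  L3: h(191,262)=(191*31+262)%997=201 -> [201]
  root = 201 != target 212
Candidate B: set leaf[3] = 47 -> leaves = [14, 24, 20, 47, 16, 73]
  L0: [14, 24, 20, 47, 16, 73]
  L1: h(14,24)=(14*31+24)%997=458 h(20,47)=(20*31+47)%997=667 h(16,73)=(16*31+73)%997=569 -> [458, 667, 569]
  L2: h(458,667)=(458*31+667)%997=907 h(569,569)=(569*31+569)%997=262 -> [907, 262]
  L3: h(907,262)=(907*31+262)%997=463 -> [463]
  root = 463 != target 212
Candidate C: set leaf[1] = 68 -> leaves = [14, 68, 20, 90, 16, 73]
  L0: [14, 68, 20, 90, 16, 73]
  L1: h(14,68)=(14*31+68)%997=502 h(20,90)=(20*31+90)%997=710 h(16,73)=(16*31+73)%997=569 -> [502, 710, 569]
  L2: h(502,710)=(502*31+710)%997=320 h(569,569)=(569*31+569)%997=262 -> [320, 262]
  L3: h(320,262)=(320*31+262)%997=212 -> [212]
  root = 212 == target 212  ** MATCH **
Candidate D: set leaf[3] = 97 -> leaves = [14, 24, 20, 97, 16, 73]
  L0: [14, 24, 20, 97, 16, 73]
  L1: h(14,24)=(14*31+24)%997=458 h(20,97)=(20*31+97)%997=717 h(16,73)=(16*31+73)%997=569 -> [458, 717, 569]
  L2: h(458,717)=(458*31+717)%997=957 h(569,569)=(569*31+569)%997=262 -> [957, 262]
  L3: h(957,262)=(957*31+262)%997=19 -> [19]
  root = 19 != target 212
Candidate C produces the target root.

Answer: C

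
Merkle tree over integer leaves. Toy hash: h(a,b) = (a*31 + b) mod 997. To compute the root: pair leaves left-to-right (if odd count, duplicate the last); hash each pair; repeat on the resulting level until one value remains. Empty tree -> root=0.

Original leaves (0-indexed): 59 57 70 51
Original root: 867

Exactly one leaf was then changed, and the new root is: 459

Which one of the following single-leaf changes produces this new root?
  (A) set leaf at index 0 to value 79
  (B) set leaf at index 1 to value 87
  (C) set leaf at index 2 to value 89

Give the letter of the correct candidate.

Answer: C

Derivation:
Original leaves: [59, 57, 70, 51]
Target new root: 459
Try each candidate change and compute the resulting root:
Candidate A: set leaf[0] = 79 -> leaves = [79, 57, 70, 51]
  L0: [79, 57, 70, 51]
  L1: h(79,57)=(79*31+57)%997=512 h(70,51)=(70*31+51)%997=227 -> [512, 227]
  L2: h(512,227)=(512*31+227)%997=147 -> [147]
  root = 147 != target 459
Candidate B: set leaf[1] = 87 -> leaves = [59, 87, 70, 51]
  L0: [59, 87, 70, 51]
  L1: h(59,87)=(59*31+87)%997=919 h(70,51)=(70*31+51)%997=227 -> [919, 227]
  L2: h(919,227)=(919*31+227)%997=800 -> [800]
  root = 800 != target 459
Candidate C: set leaf[2] = 89 -> leaves = [59, 57, 89, 51]
  L0: [59, 57, 89, 51]
  L1: h(59,57)=(59*31+57)%997=889 h(89,51)=(89*31+51)%997=816 -> [889, 816]
  L2: h(889,816)=(889*31+816)%997=459 -> [459]
  root = 459 == target 459  ** MATCH **
Candidate C produces the target root.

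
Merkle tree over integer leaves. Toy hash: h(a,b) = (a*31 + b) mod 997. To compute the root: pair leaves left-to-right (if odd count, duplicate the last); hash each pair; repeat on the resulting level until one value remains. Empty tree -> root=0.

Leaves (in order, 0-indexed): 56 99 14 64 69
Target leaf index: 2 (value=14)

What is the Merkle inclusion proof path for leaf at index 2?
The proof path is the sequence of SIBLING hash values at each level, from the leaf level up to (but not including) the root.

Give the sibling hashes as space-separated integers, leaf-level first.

Answer: 64 838 866

Derivation:
L0 (leaves): [56, 99, 14, 64, 69], target index=2
L1: h(56,99)=(56*31+99)%997=838 [pair 0] h(14,64)=(14*31+64)%997=498 [pair 1] h(69,69)=(69*31+69)%997=214 [pair 2] -> [838, 498, 214]
  Sibling for proof at L0: 64
L2: h(838,498)=(838*31+498)%997=554 [pair 0] h(214,214)=(214*31+214)%997=866 [pair 1] -> [554, 866]
  Sibling for proof at L1: 838
L3: h(554,866)=(554*31+866)%997=94 [pair 0] -> [94]
  Sibling for proof at L2: 866
Root: 94
Proof path (sibling hashes from leaf to root): [64, 838, 866]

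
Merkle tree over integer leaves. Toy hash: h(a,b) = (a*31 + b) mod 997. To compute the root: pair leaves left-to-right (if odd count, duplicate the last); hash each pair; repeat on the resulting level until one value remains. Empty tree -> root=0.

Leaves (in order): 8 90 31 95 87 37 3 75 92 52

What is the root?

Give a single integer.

L0: [8, 90, 31, 95, 87, 37, 3, 75, 92, 52]
L1: h(8,90)=(8*31+90)%997=338 h(31,95)=(31*31+95)%997=59 h(87,37)=(87*31+37)%997=740 h(3,75)=(3*31+75)%997=168 h(92,52)=(92*31+52)%997=910 -> [338, 59, 740, 168, 910]
L2: h(338,59)=(338*31+59)%997=567 h(740,168)=(740*31+168)%997=177 h(910,910)=(910*31+910)%997=207 -> [567, 177, 207]
L3: h(567,177)=(567*31+177)%997=805 h(207,207)=(207*31+207)%997=642 -> [805, 642]
L4: h(805,642)=(805*31+642)%997=672 -> [672]

Answer: 672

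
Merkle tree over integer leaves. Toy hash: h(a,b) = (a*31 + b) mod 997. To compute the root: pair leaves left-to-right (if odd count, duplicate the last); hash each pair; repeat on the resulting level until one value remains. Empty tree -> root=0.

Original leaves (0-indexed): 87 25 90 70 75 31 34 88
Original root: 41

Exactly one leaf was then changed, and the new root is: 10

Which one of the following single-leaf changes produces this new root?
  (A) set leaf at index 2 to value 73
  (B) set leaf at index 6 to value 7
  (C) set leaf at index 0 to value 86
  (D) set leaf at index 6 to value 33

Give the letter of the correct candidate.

Original leaves: [87, 25, 90, 70, 75, 31, 34, 88]
Target new root: 10
Try each candidate change and compute the resulting root:
Candidate A: set leaf[2] = 73 -> leaves = [87, 25, 73, 70, 75, 31, 34, 88]
  L0: [87, 25, 73, 70, 75, 31, 34, 88]
  L1: h(87,25)=(87*31+25)%997=728 h(73,70)=(73*31+70)%997=339 h(75,31)=(75*31+31)%997=362 h(34,88)=(34*31+88)%997=145 -> [728, 339, 362, 145]
  L2: h(728,339)=(728*31+339)%997=973 h(362,145)=(362*31+145)%997=400 -> [973, 400]
  L3: h(973,400)=(973*31+400)%997=653 -> [653]
  root = 653 != target 10
Candidate B: set leaf[6] = 7 -> leaves = [87, 25, 90, 70, 75, 31, 7, 88]
  L0: [87, 25, 90, 70, 75, 31, 7, 88]
  L1: h(87,25)=(87*31+25)%997=728 h(90,70)=(90*31+70)%997=866 h(75,31)=(75*31+31)%997=362 h(7,88)=(7*31+88)%997=305 -> [728, 866, 362, 305]
  L2: h(728,866)=(728*31+866)%997=503 h(362,305)=(362*31+305)%997=560 -> [503, 560]
  L3: h(503,560)=(503*31+560)%997=201 -> [201]
  root = 201 != target 10
Candidate C: set leaf[0] = 86 -> leaves = [86, 25, 90, 70, 75, 31, 34, 88]
  L0: [86, 25, 90, 70, 75, 31, 34, 88]
  L1: h(86,25)=(86*31+25)%997=697 h(90,70)=(90*31+70)%997=866 h(75,31)=(75*31+31)%997=362 h(34,88)=(34*31+88)%997=145 -> [697, 866, 362, 145]
  L2: h(697,866)=(697*31+866)%997=539 h(362,145)=(362*31+145)%997=400 -> [539, 400]
  L3: h(539,400)=(539*31+400)%997=160 -> [160]
  root = 160 != target 10
Candidate D: set leaf[6] = 33 -> leaves = [87, 25, 90, 70, 75, 31, 33, 88]
  L0: [87, 25, 90, 70, 75, 31, 33, 88]
  L1: h(87,25)=(87*31+25)%997=728 h(90,70)=(90*31+70)%997=866 h(75,31)=(75*31+31)%997=362 h(33,88)=(33*31+88)%997=114 -> [728, 866, 362, 114]
  L2: h(728,866)=(728*31+866)%997=503 h(362,114)=(362*31+114)%997=369 -> [503, 369]
  L3: h(503,369)=(503*31+369)%997=10 -> [10]
  root = 10 == target 10  ** MATCH **
Candidate D produces the target root.

Answer: D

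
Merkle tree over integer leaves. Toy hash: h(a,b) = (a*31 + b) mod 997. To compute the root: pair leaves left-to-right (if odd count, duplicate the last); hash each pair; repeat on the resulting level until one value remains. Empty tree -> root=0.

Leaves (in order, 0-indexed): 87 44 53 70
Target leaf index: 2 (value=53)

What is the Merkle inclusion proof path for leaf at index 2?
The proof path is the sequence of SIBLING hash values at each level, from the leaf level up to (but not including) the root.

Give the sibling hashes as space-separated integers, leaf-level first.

Answer: 70 747

Derivation:
L0 (leaves): [87, 44, 53, 70], target index=2
L1: h(87,44)=(87*31+44)%997=747 [pair 0] h(53,70)=(53*31+70)%997=716 [pair 1] -> [747, 716]
  Sibling for proof at L0: 70
L2: h(747,716)=(747*31+716)%997=942 [pair 0] -> [942]
  Sibling for proof at L1: 747
Root: 942
Proof path (sibling hashes from leaf to root): [70, 747]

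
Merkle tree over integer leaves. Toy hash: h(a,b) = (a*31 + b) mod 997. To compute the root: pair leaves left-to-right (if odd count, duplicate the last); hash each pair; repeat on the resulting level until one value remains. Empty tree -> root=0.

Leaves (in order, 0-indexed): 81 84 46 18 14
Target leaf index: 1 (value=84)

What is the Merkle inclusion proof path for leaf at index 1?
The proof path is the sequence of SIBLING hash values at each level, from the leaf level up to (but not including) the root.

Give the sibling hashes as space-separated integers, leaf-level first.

Answer: 81 447 378

Derivation:
L0 (leaves): [81, 84, 46, 18, 14], target index=1
L1: h(81,84)=(81*31+84)%997=601 [pair 0] h(46,18)=(46*31+18)%997=447 [pair 1] h(14,14)=(14*31+14)%997=448 [pair 2] -> [601, 447, 448]
  Sibling for proof at L0: 81
L2: h(601,447)=(601*31+447)%997=135 [pair 0] h(448,448)=(448*31+448)%997=378 [pair 1] -> [135, 378]
  Sibling for proof at L1: 447
L3: h(135,378)=(135*31+378)%997=575 [pair 0] -> [575]
  Sibling for proof at L2: 378
Root: 575
Proof path (sibling hashes from leaf to root): [81, 447, 378]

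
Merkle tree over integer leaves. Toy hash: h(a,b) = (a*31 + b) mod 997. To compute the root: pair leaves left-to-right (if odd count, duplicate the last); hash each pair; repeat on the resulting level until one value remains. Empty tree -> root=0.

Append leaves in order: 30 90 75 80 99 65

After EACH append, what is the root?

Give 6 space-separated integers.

Answer: 30 23 122 127 628 537

Derivation:
After append 30 (leaves=[30]):
  L0: [30]
  root=30
After append 90 (leaves=[30, 90]):
  L0: [30, 90]
  L1: h(30,90)=(30*31+90)%997=23 -> [23]
  root=23
After append 75 (leaves=[30, 90, 75]):
  L0: [30, 90, 75]
  L1: h(30,90)=(30*31+90)%997=23 h(75,75)=(75*31+75)%997=406 -> [23, 406]
  L2: h(23,406)=(23*31+406)%997=122 -> [122]
  root=122
After append 80 (leaves=[30, 90, 75, 80]):
  L0: [30, 90, 75, 80]
  L1: h(30,90)=(30*31+90)%997=23 h(75,80)=(75*31+80)%997=411 -> [23, 411]
  L2: h(23,411)=(23*31+411)%997=127 -> [127]
  root=127
After append 99 (leaves=[30, 90, 75, 80, 99]):
  L0: [30, 90, 75, 80, 99]
  L1: h(30,90)=(30*31+90)%997=23 h(75,80)=(75*31+80)%997=411 h(99,99)=(99*31+99)%997=177 -> [23, 411, 177]
  L2: h(23,411)=(23*31+411)%997=127 h(177,177)=(177*31+177)%997=679 -> [127, 679]
  L3: h(127,679)=(127*31+679)%997=628 -> [628]
  root=628
After append 65 (leaves=[30, 90, 75, 80, 99, 65]):
  L0: [30, 90, 75, 80, 99, 65]
  L1: h(30,90)=(30*31+90)%997=23 h(75,80)=(75*31+80)%997=411 h(99,65)=(99*31+65)%997=143 -> [23, 411, 143]
  L2: h(23,411)=(23*31+411)%997=127 h(143,143)=(143*31+143)%997=588 -> [127, 588]
  L3: h(127,588)=(127*31+588)%997=537 -> [537]
  root=537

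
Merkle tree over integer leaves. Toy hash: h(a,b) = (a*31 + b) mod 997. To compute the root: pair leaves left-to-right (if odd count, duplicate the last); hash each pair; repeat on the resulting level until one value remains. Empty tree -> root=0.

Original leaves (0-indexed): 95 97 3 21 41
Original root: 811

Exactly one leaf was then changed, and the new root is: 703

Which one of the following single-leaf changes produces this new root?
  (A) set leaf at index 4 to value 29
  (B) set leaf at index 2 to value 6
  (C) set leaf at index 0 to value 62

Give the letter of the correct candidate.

Original leaves: [95, 97, 3, 21, 41]
Target new root: 703
Try each candidate change and compute the resulting root:
Candidate A: set leaf[4] = 29 -> leaves = [95, 97, 3, 21, 29]
  L0: [95, 97, 3, 21, 29]
  L1: h(95,97)=(95*31+97)%997=51 h(3,21)=(3*31+21)%997=114 h(29,29)=(29*31+29)%997=928 -> [51, 114, 928]
  L2: h(51,114)=(51*31+114)%997=698 h(928,928)=(928*31+928)%997=783 -> [698, 783]
  L3: h(698,783)=(698*31+783)%997=487 -> [487]
  root = 487 != target 703
Candidate B: set leaf[2] = 6 -> leaves = [95, 97, 6, 21, 41]
  L0: [95, 97, 6, 21, 41]
  L1: h(95,97)=(95*31+97)%997=51 h(6,21)=(6*31+21)%997=207 h(41,41)=(41*31+41)%997=315 -> [51, 207, 315]
  L2: h(51,207)=(51*31+207)%997=791 h(315,315)=(315*31+315)%997=110 -> [791, 110]
  L3: h(791,110)=(791*31+110)%997=703 -> [703]
  root = 703 == target 703  ** MATCH **
Candidate C: set leaf[0] = 62 -> leaves = [62, 97, 3, 21, 41]
  L0: [62, 97, 3, 21, 41]
  L1: h(62,97)=(62*31+97)%997=25 h(3,21)=(3*31+21)%997=114 h(41,41)=(41*31+41)%997=315 -> [25, 114, 315]
  L2: h(25,114)=(25*31+114)%997=889 h(315,315)=(315*31+315)%997=110 -> [889, 110]
  L3: h(889,110)=(889*31+110)%997=750 -> [750]
  root = 750 != target 703
Candidate B produces the target root.

Answer: B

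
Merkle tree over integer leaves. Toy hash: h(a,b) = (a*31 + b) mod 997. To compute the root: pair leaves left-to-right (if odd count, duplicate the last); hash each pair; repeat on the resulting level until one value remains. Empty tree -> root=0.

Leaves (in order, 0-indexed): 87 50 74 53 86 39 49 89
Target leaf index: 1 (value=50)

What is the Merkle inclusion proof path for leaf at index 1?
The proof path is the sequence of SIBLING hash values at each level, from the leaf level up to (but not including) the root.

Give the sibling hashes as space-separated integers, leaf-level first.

Answer: 87 353 718

Derivation:
L0 (leaves): [87, 50, 74, 53, 86, 39, 49, 89], target index=1
L1: h(87,50)=(87*31+50)%997=753 [pair 0] h(74,53)=(74*31+53)%997=353 [pair 1] h(86,39)=(86*31+39)%997=711 [pair 2] h(49,89)=(49*31+89)%997=611 [pair 3] -> [753, 353, 711, 611]
  Sibling for proof at L0: 87
L2: h(753,353)=(753*31+353)%997=765 [pair 0] h(711,611)=(711*31+611)%997=718 [pair 1] -> [765, 718]
  Sibling for proof at L1: 353
L3: h(765,718)=(765*31+718)%997=505 [pair 0] -> [505]
  Sibling for proof at L2: 718
Root: 505
Proof path (sibling hashes from leaf to root): [87, 353, 718]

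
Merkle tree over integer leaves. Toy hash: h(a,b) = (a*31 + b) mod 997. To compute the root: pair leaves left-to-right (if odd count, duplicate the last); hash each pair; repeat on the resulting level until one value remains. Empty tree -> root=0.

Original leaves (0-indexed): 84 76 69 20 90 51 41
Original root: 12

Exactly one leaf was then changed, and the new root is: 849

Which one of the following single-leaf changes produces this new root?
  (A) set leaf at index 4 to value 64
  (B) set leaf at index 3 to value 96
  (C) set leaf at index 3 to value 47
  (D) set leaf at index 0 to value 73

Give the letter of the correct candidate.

Original leaves: [84, 76, 69, 20, 90, 51, 41]
Target new root: 849
Try each candidate change and compute the resulting root:
Candidate A: set leaf[4] = 64 -> leaves = [84, 76, 69, 20, 64, 51, 41]
  L0: [84, 76, 69, 20, 64, 51, 41]
  L1: h(84,76)=(84*31+76)%997=686 h(69,20)=(69*31+20)%997=165 h(64,51)=(64*31+51)%997=41 h(41,41)=(41*31+41)%997=315 -> [686, 165, 41, 315]
  L2: h(686,165)=(686*31+165)%997=494 h(41,315)=(41*31+315)%997=589 -> [494, 589]
  L3: h(494,589)=(494*31+589)%997=948 -> [948]
  root = 948 != target 849
Candidate B: set leaf[3] = 96 -> leaves = [84, 76, 69, 96, 90, 51, 41]
  L0: [84, 76, 69, 96, 90, 51, 41]
  L1: h(84,76)=(84*31+76)%997=686 h(69,96)=(69*31+96)%997=241 h(90,51)=(90*31+51)%997=847 h(41,41)=(41*31+41)%997=315 -> [686, 241, 847, 315]
  L2: h(686,241)=(686*31+241)%997=570 h(847,315)=(847*31+315)%997=650 -> [570, 650]
  L3: h(570,650)=(570*31+650)%997=374 -> [374]
  root = 374 != target 849
Candidate C: set leaf[3] = 47 -> leaves = [84, 76, 69, 47, 90, 51, 41]
  L0: [84, 76, 69, 47, 90, 51, 41]
  L1: h(84,76)=(84*31+76)%997=686 h(69,47)=(69*31+47)%997=192 h(90,51)=(90*31+51)%997=847 h(41,41)=(41*31+41)%997=315 -> [686, 192, 847, 315]
  L2: h(686,192)=(686*31+192)%997=521 h(847,315)=(847*31+315)%997=650 -> [521, 650]
  L3: h(521,650)=(521*31+650)%997=849 -> [849]
  root = 849 == target 849  ** MATCH **
Candidate D: set leaf[0] = 73 -> leaves = [73, 76, 69, 20, 90, 51, 41]
  L0: [73, 76, 69, 20, 90, 51, 41]
  L1: h(73,76)=(73*31+76)%997=345 h(69,20)=(69*31+20)%997=165 h(90,51)=(90*31+51)%997=847 h(41,41)=(41*31+41)%997=315 -> [345, 165, 847, 315]
  L2: h(345,165)=(345*31+165)%997=890 h(847,315)=(847*31+315)%997=650 -> [890, 650]
  L3: h(890,650)=(890*31+650)%997=324 -> [324]
  root = 324 != target 849
Candidate C produces the target root.

Answer: C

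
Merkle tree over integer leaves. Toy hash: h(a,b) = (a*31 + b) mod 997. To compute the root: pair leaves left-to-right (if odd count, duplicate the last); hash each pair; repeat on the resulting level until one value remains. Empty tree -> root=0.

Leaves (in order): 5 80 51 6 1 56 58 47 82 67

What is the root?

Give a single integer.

Answer: 526

Derivation:
L0: [5, 80, 51, 6, 1, 56, 58, 47, 82, 67]
L1: h(5,80)=(5*31+80)%997=235 h(51,6)=(51*31+6)%997=590 h(1,56)=(1*31+56)%997=87 h(58,47)=(58*31+47)%997=848 h(82,67)=(82*31+67)%997=615 -> [235, 590, 87, 848, 615]
L2: h(235,590)=(235*31+590)%997=896 h(87,848)=(87*31+848)%997=554 h(615,615)=(615*31+615)%997=737 -> [896, 554, 737]
L3: h(896,554)=(896*31+554)%997=414 h(737,737)=(737*31+737)%997=653 -> [414, 653]
L4: h(414,653)=(414*31+653)%997=526 -> [526]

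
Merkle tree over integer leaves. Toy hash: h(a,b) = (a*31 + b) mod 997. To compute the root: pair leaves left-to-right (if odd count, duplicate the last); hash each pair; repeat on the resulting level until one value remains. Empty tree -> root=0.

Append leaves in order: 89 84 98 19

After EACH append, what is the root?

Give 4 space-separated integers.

Answer: 89 849 542 463

Derivation:
After append 89 (leaves=[89]):
  L0: [89]
  root=89
After append 84 (leaves=[89, 84]):
  L0: [89, 84]
  L1: h(89,84)=(89*31+84)%997=849 -> [849]
  root=849
After append 98 (leaves=[89, 84, 98]):
  L0: [89, 84, 98]
  L1: h(89,84)=(89*31+84)%997=849 h(98,98)=(98*31+98)%997=145 -> [849, 145]
  L2: h(849,145)=(849*31+145)%997=542 -> [542]
  root=542
After append 19 (leaves=[89, 84, 98, 19]):
  L0: [89, 84, 98, 19]
  L1: h(89,84)=(89*31+84)%997=849 h(98,19)=(98*31+19)%997=66 -> [849, 66]
  L2: h(849,66)=(849*31+66)%997=463 -> [463]
  root=463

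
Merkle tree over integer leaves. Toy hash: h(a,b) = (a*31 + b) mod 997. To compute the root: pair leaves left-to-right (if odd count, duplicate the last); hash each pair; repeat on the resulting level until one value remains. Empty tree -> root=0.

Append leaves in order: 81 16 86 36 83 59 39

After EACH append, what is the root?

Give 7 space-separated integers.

Answer: 81 533 332 282 16 245 855

Derivation:
After append 81 (leaves=[81]):
  L0: [81]
  root=81
After append 16 (leaves=[81, 16]):
  L0: [81, 16]
  L1: h(81,16)=(81*31+16)%997=533 -> [533]
  root=533
After append 86 (leaves=[81, 16, 86]):
  L0: [81, 16, 86]
  L1: h(81,16)=(81*31+16)%997=533 h(86,86)=(86*31+86)%997=758 -> [533, 758]
  L2: h(533,758)=(533*31+758)%997=332 -> [332]
  root=332
After append 36 (leaves=[81, 16, 86, 36]):
  L0: [81, 16, 86, 36]
  L1: h(81,16)=(81*31+16)%997=533 h(86,36)=(86*31+36)%997=708 -> [533, 708]
  L2: h(533,708)=(533*31+708)%997=282 -> [282]
  root=282
After append 83 (leaves=[81, 16, 86, 36, 83]):
  L0: [81, 16, 86, 36, 83]
  L1: h(81,16)=(81*31+16)%997=533 h(86,36)=(86*31+36)%997=708 h(83,83)=(83*31+83)%997=662 -> [533, 708, 662]
  L2: h(533,708)=(533*31+708)%997=282 h(662,662)=(662*31+662)%997=247 -> [282, 247]
  L3: h(282,247)=(282*31+247)%997=16 -> [16]
  root=16
After append 59 (leaves=[81, 16, 86, 36, 83, 59]):
  L0: [81, 16, 86, 36, 83, 59]
  L1: h(81,16)=(81*31+16)%997=533 h(86,36)=(86*31+36)%997=708 h(83,59)=(83*31+59)%997=638 -> [533, 708, 638]
  L2: h(533,708)=(533*31+708)%997=282 h(638,638)=(638*31+638)%997=476 -> [282, 476]
  L3: h(282,476)=(282*31+476)%997=245 -> [245]
  root=245
After append 39 (leaves=[81, 16, 86, 36, 83, 59, 39]):
  L0: [81, 16, 86, 36, 83, 59, 39]
  L1: h(81,16)=(81*31+16)%997=533 h(86,36)=(86*31+36)%997=708 h(83,59)=(83*31+59)%997=638 h(39,39)=(39*31+39)%997=251 -> [533, 708, 638, 251]
  L2: h(533,708)=(533*31+708)%997=282 h(638,251)=(638*31+251)%997=89 -> [282, 89]
  L3: h(282,89)=(282*31+89)%997=855 -> [855]
  root=855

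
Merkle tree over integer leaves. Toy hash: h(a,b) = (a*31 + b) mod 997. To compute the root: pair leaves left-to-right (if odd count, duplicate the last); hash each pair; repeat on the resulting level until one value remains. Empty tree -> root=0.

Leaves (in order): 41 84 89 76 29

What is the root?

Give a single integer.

Answer: 8

Derivation:
L0: [41, 84, 89, 76, 29]
L1: h(41,84)=(41*31+84)%997=358 h(89,76)=(89*31+76)%997=841 h(29,29)=(29*31+29)%997=928 -> [358, 841, 928]
L2: h(358,841)=(358*31+841)%997=972 h(928,928)=(928*31+928)%997=783 -> [972, 783]
L3: h(972,783)=(972*31+783)%997=8 -> [8]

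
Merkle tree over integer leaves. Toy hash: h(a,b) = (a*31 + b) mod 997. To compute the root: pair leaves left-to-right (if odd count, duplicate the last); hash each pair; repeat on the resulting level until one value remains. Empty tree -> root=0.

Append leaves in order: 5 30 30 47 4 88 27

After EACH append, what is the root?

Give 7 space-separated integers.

After append 5 (leaves=[5]):
  L0: [5]
  root=5
After append 30 (leaves=[5, 30]):
  L0: [5, 30]
  L1: h(5,30)=(5*31+30)%997=185 -> [185]
  root=185
After append 30 (leaves=[5, 30, 30]):
  L0: [5, 30, 30]
  L1: h(5,30)=(5*31+30)%997=185 h(30,30)=(30*31+30)%997=960 -> [185, 960]
  L2: h(185,960)=(185*31+960)%997=713 -> [713]
  root=713
After append 47 (leaves=[5, 30, 30, 47]):
  L0: [5, 30, 30, 47]
  L1: h(5,30)=(5*31+30)%997=185 h(30,47)=(30*31+47)%997=977 -> [185, 977]
  L2: h(185,977)=(185*31+977)%997=730 -> [730]
  root=730
After append 4 (leaves=[5, 30, 30, 47, 4]):
  L0: [5, 30, 30, 47, 4]
  L1: h(5,30)=(5*31+30)%997=185 h(30,47)=(30*31+47)%997=977 h(4,4)=(4*31+4)%997=128 -> [185, 977, 128]
  L2: h(185,977)=(185*31+977)%997=730 h(128,128)=(128*31+128)%997=108 -> [730, 108]
  L3: h(730,108)=(730*31+108)%997=804 -> [804]
  root=804
After append 88 (leaves=[5, 30, 30, 47, 4, 88]):
  L0: [5, 30, 30, 47, 4, 88]
  L1: h(5,30)=(5*31+30)%997=185 h(30,47)=(30*31+47)%997=977 h(4,88)=(4*31+88)%997=212 -> [185, 977, 212]
  L2: h(185,977)=(185*31+977)%997=730 h(212,212)=(212*31+212)%997=802 -> [730, 802]
  L3: h(730,802)=(730*31+802)%997=501 -> [501]
  root=501
After append 27 (leaves=[5, 30, 30, 47, 4, 88, 27]):
  L0: [5, 30, 30, 47, 4, 88, 27]
  L1: h(5,30)=(5*31+30)%997=185 h(30,47)=(30*31+47)%997=977 h(4,88)=(4*31+88)%997=212 h(27,27)=(27*31+27)%997=864 -> [185, 977, 212, 864]
  L2: h(185,977)=(185*31+977)%997=730 h(212,864)=(212*31+864)%997=457 -> [730, 457]
  L3: h(730,457)=(730*31+457)%997=156 -> [156]
  root=156

Answer: 5 185 713 730 804 501 156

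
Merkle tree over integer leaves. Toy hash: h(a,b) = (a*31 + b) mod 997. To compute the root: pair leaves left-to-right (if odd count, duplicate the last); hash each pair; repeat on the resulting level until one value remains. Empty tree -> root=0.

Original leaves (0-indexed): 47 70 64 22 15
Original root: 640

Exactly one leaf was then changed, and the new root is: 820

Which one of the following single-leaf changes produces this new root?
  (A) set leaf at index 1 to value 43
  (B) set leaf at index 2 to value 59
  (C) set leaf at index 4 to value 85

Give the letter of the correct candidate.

Original leaves: [47, 70, 64, 22, 15]
Target new root: 820
Try each candidate change and compute the resulting root:
Candidate A: set leaf[1] = 43 -> leaves = [47, 43, 64, 22, 15]
  L0: [47, 43, 64, 22, 15]
  L1: h(47,43)=(47*31+43)%997=503 h(64,22)=(64*31+22)%997=12 h(15,15)=(15*31+15)%997=480 -> [503, 12, 480]
  L2: h(503,12)=(503*31+12)%997=650 h(480,480)=(480*31+480)%997=405 -> [650, 405]
  L3: h(650,405)=(650*31+405)%997=615 -> [615]
  root = 615 != target 820
Candidate B: set leaf[2] = 59 -> leaves = [47, 70, 59, 22, 15]
  L0: [47, 70, 59, 22, 15]
  L1: h(47,70)=(47*31+70)%997=530 h(59,22)=(59*31+22)%997=854 h(15,15)=(15*31+15)%997=480 -> [530, 854, 480]
  L2: h(530,854)=(530*31+854)%997=335 h(480,480)=(480*31+480)%997=405 -> [335, 405]
  L3: h(335,405)=(335*31+405)%997=820 -> [820]
  root = 820 == target 820  ** MATCH **
Candidate C: set leaf[4] = 85 -> leaves = [47, 70, 64, 22, 85]
  L0: [47, 70, 64, 22, 85]
  L1: h(47,70)=(47*31+70)%997=530 h(64,22)=(64*31+22)%997=12 h(85,85)=(85*31+85)%997=726 -> [530, 12, 726]
  L2: h(530,12)=(530*31+12)%997=490 h(726,726)=(726*31+726)%997=301 -> [490, 301]
  L3: h(490,301)=(490*31+301)%997=536 -> [536]
  root = 536 != target 820
Candidate B produces the target root.

Answer: B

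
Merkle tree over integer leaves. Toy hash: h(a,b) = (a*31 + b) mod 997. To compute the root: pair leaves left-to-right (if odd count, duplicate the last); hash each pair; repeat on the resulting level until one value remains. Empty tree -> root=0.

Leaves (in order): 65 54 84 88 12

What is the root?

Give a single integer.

Answer: 319

Derivation:
L0: [65, 54, 84, 88, 12]
L1: h(65,54)=(65*31+54)%997=75 h(84,88)=(84*31+88)%997=698 h(12,12)=(12*31+12)%997=384 -> [75, 698, 384]
L2: h(75,698)=(75*31+698)%997=32 h(384,384)=(384*31+384)%997=324 -> [32, 324]
L3: h(32,324)=(32*31+324)%997=319 -> [319]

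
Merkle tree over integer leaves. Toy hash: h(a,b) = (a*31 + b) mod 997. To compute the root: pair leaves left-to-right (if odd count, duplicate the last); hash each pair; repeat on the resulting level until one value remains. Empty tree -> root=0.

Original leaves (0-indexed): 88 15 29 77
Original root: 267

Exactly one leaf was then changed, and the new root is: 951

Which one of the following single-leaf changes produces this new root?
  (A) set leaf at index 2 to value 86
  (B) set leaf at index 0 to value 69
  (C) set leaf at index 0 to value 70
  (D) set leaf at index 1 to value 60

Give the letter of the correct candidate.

Answer: B

Derivation:
Original leaves: [88, 15, 29, 77]
Target new root: 951
Try each candidate change and compute the resulting root:
Candidate A: set leaf[2] = 86 -> leaves = [88, 15, 86, 77]
  L0: [88, 15, 86, 77]
  L1: h(88,15)=(88*31+15)%997=749 h(86,77)=(86*31+77)%997=749 -> [749, 749]
  L2: h(749,749)=(749*31+749)%997=40 -> [40]
  root = 40 != target 951
Candidate B: set leaf[0] = 69 -> leaves = [69, 15, 29, 77]
  L0: [69, 15, 29, 77]
  L1: h(69,15)=(69*31+15)%997=160 h(29,77)=(29*31+77)%997=976 -> [160, 976]
  L2: h(160,976)=(160*31+976)%997=951 -> [951]
  root = 951 == target 951  ** MATCH **
Candidate C: set leaf[0] = 70 -> leaves = [70, 15, 29, 77]
  L0: [70, 15, 29, 77]
  L1: h(70,15)=(70*31+15)%997=191 h(29,77)=(29*31+77)%997=976 -> [191, 976]
  L2: h(191,976)=(191*31+976)%997=915 -> [915]
  root = 915 != target 951
Candidate D: set leaf[1] = 60 -> leaves = [88, 60, 29, 77]
  L0: [88, 60, 29, 77]
  L1: h(88,60)=(88*31+60)%997=794 h(29,77)=(29*31+77)%997=976 -> [794, 976]
  L2: h(794,976)=(794*31+976)%997=665 -> [665]
  root = 665 != target 951
Candidate B produces the target root.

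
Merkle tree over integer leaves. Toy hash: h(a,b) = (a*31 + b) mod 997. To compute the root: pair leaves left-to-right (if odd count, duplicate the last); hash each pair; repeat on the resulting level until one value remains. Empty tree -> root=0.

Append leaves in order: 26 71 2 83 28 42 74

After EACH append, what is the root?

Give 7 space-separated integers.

After append 26 (leaves=[26]):
  L0: [26]
  root=26
After append 71 (leaves=[26, 71]):
  L0: [26, 71]
  L1: h(26,71)=(26*31+71)%997=877 -> [877]
  root=877
After append 2 (leaves=[26, 71, 2]):
  L0: [26, 71, 2]
  L1: h(26,71)=(26*31+71)%997=877 h(2,2)=(2*31+2)%997=64 -> [877, 64]
  L2: h(877,64)=(877*31+64)%997=332 -> [332]
  root=332
After append 83 (leaves=[26, 71, 2, 83]):
  L0: [26, 71, 2, 83]
  L1: h(26,71)=(26*31+71)%997=877 h(2,83)=(2*31+83)%997=145 -> [877, 145]
  L2: h(877,145)=(877*31+145)%997=413 -> [413]
  root=413
After append 28 (leaves=[26, 71, 2, 83, 28]):
  L0: [26, 71, 2, 83, 28]
  L1: h(26,71)=(26*31+71)%997=877 h(2,83)=(2*31+83)%997=145 h(28,28)=(28*31+28)%997=896 -> [877, 145, 896]
  L2: h(877,145)=(877*31+145)%997=413 h(896,896)=(896*31+896)%997=756 -> [413, 756]
  L3: h(413,756)=(413*31+756)%997=598 -> [598]
  root=598
After append 42 (leaves=[26, 71, 2, 83, 28, 42]):
  L0: [26, 71, 2, 83, 28, 42]
  L1: h(26,71)=(26*31+71)%997=877 h(2,83)=(2*31+83)%997=145 h(28,42)=(28*31+42)%997=910 -> [877, 145, 910]
  L2: h(877,145)=(877*31+145)%997=413 h(910,910)=(910*31+910)%997=207 -> [413, 207]
  L3: h(413,207)=(413*31+207)%997=49 -> [49]
  root=49
After append 74 (leaves=[26, 71, 2, 83, 28, 42, 74]):
  L0: [26, 71, 2, 83, 28, 42, 74]
  L1: h(26,71)=(26*31+71)%997=877 h(2,83)=(2*31+83)%997=145 h(28,42)=(28*31+42)%997=910 h(74,74)=(74*31+74)%997=374 -> [877, 145, 910, 374]
  L2: h(877,145)=(877*31+145)%997=413 h(910,374)=(910*31+374)%997=668 -> [413, 668]
  L3: h(413,668)=(413*31+668)%997=510 -> [510]
  root=510

Answer: 26 877 332 413 598 49 510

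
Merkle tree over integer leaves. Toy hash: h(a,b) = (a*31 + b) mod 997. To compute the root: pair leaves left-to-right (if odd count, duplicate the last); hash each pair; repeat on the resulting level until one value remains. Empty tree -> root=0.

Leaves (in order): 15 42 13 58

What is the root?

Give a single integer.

L0: [15, 42, 13, 58]
L1: h(15,42)=(15*31+42)%997=507 h(13,58)=(13*31+58)%997=461 -> [507, 461]
L2: h(507,461)=(507*31+461)%997=226 -> [226]

Answer: 226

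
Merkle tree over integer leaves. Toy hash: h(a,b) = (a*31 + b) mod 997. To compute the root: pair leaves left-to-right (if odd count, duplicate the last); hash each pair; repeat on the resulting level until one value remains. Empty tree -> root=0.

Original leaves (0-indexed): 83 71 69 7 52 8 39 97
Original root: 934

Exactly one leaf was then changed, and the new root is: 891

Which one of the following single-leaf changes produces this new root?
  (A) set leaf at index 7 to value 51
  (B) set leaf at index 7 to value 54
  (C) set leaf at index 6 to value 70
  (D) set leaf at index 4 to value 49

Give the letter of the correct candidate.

Answer: B

Derivation:
Original leaves: [83, 71, 69, 7, 52, 8, 39, 97]
Target new root: 891
Try each candidate change and compute the resulting root:
Candidate A: set leaf[7] = 51 -> leaves = [83, 71, 69, 7, 52, 8, 39, 51]
  L0: [83, 71, 69, 7, 52, 8, 39, 51]
  L1: h(83,71)=(83*31+71)%997=650 h(69,7)=(69*31+7)%997=152 h(52,8)=(52*31+8)%997=623 h(39,51)=(39*31+51)%997=263 -> [650, 152, 623, 263]
  L2: h(650,152)=(650*31+152)%997=362 h(623,263)=(623*31+263)%997=633 -> [362, 633]
  L3: h(362,633)=(362*31+633)%997=888 -> [888]
  root = 888 != target 891
Candidate B: set leaf[7] = 54 -> leaves = [83, 71, 69, 7, 52, 8, 39, 54]
  L0: [83, 71, 69, 7, 52, 8, 39, 54]
  L1: h(83,71)=(83*31+71)%997=650 h(69,7)=(69*31+7)%997=152 h(52,8)=(52*31+8)%997=623 h(39,54)=(39*31+54)%997=266 -> [650, 152, 623, 266]
  L2: h(650,152)=(650*31+152)%997=362 h(623,266)=(623*31+266)%997=636 -> [362, 636]
  L3: h(362,636)=(362*31+636)%997=891 -> [891]
  root = 891 == target 891  ** MATCH **
Candidate C: set leaf[6] = 70 -> leaves = [83, 71, 69, 7, 52, 8, 70, 97]
  L0: [83, 71, 69, 7, 52, 8, 70, 97]
  L1: h(83,71)=(83*31+71)%997=650 h(69,7)=(69*31+7)%997=152 h(52,8)=(52*31+8)%997=623 h(70,97)=(70*31+97)%997=273 -> [650, 152, 623, 273]
  L2: h(650,152)=(650*31+152)%997=362 h(623,273)=(623*31+273)%997=643 -> [362, 643]
  L3: h(362,643)=(362*31+643)%997=898 -> [898]
  root = 898 != target 891
Candidate D: set leaf[4] = 49 -> leaves = [83, 71, 69, 7, 49, 8, 39, 97]
  L0: [83, 71, 69, 7, 49, 8, 39, 97]
  L1: h(83,71)=(83*31+71)%997=650 h(69,7)=(69*31+7)%997=152 h(49,8)=(49*31+8)%997=530 h(39,97)=(39*31+97)%997=309 -> [650, 152, 530, 309]
  L2: h(650,152)=(650*31+152)%997=362 h(530,309)=(530*31+309)%997=787 -> [362, 787]
  L3: h(362,787)=(362*31+787)%997=45 -> [45]
  root = 45 != target 891
Candidate B produces the target root.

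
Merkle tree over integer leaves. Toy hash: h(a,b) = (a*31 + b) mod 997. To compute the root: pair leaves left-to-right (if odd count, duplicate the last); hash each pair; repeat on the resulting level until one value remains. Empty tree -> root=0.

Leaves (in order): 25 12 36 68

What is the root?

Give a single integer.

L0: [25, 12, 36, 68]
L1: h(25,12)=(25*31+12)%997=787 h(36,68)=(36*31+68)%997=187 -> [787, 187]
L2: h(787,187)=(787*31+187)%997=656 -> [656]

Answer: 656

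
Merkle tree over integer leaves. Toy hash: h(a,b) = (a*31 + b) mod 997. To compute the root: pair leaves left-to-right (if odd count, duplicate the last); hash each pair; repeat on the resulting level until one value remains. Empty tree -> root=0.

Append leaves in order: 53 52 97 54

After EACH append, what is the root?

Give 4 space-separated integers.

Answer: 53 698 814 771

Derivation:
After append 53 (leaves=[53]):
  L0: [53]
  root=53
After append 52 (leaves=[53, 52]):
  L0: [53, 52]
  L1: h(53,52)=(53*31+52)%997=698 -> [698]
  root=698
After append 97 (leaves=[53, 52, 97]):
  L0: [53, 52, 97]
  L1: h(53,52)=(53*31+52)%997=698 h(97,97)=(97*31+97)%997=113 -> [698, 113]
  L2: h(698,113)=(698*31+113)%997=814 -> [814]
  root=814
After append 54 (leaves=[53, 52, 97, 54]):
  L0: [53, 52, 97, 54]
  L1: h(53,52)=(53*31+52)%997=698 h(97,54)=(97*31+54)%997=70 -> [698, 70]
  L2: h(698,70)=(698*31+70)%997=771 -> [771]
  root=771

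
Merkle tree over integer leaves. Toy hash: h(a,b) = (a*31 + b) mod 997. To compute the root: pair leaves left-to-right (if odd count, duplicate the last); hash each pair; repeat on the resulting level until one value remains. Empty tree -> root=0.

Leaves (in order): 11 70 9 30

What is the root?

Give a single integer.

Answer: 89

Derivation:
L0: [11, 70, 9, 30]
L1: h(11,70)=(11*31+70)%997=411 h(9,30)=(9*31+30)%997=309 -> [411, 309]
L2: h(411,309)=(411*31+309)%997=89 -> [89]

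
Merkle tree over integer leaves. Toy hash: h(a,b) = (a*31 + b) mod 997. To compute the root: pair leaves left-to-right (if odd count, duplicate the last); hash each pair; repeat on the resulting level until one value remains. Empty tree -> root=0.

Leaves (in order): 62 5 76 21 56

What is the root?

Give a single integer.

L0: [62, 5, 76, 21, 56]
L1: h(62,5)=(62*31+5)%997=930 h(76,21)=(76*31+21)%997=383 h(56,56)=(56*31+56)%997=795 -> [930, 383, 795]
L2: h(930,383)=(930*31+383)%997=300 h(795,795)=(795*31+795)%997=515 -> [300, 515]
L3: h(300,515)=(300*31+515)%997=842 -> [842]

Answer: 842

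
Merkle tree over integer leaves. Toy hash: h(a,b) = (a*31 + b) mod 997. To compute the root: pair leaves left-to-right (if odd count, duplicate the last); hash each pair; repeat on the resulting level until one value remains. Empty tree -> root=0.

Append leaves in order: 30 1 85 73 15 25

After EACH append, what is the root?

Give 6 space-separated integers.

Answer: 30 931 674 662 987 310

Derivation:
After append 30 (leaves=[30]):
  L0: [30]
  root=30
After append 1 (leaves=[30, 1]):
  L0: [30, 1]
  L1: h(30,1)=(30*31+1)%997=931 -> [931]
  root=931
After append 85 (leaves=[30, 1, 85]):
  L0: [30, 1, 85]
  L1: h(30,1)=(30*31+1)%997=931 h(85,85)=(85*31+85)%997=726 -> [931, 726]
  L2: h(931,726)=(931*31+726)%997=674 -> [674]
  root=674
After append 73 (leaves=[30, 1, 85, 73]):
  L0: [30, 1, 85, 73]
  L1: h(30,1)=(30*31+1)%997=931 h(85,73)=(85*31+73)%997=714 -> [931, 714]
  L2: h(931,714)=(931*31+714)%997=662 -> [662]
  root=662
After append 15 (leaves=[30, 1, 85, 73, 15]):
  L0: [30, 1, 85, 73, 15]
  L1: h(30,1)=(30*31+1)%997=931 h(85,73)=(85*31+73)%997=714 h(15,15)=(15*31+15)%997=480 -> [931, 714, 480]
  L2: h(931,714)=(931*31+714)%997=662 h(480,480)=(480*31+480)%997=405 -> [662, 405]
  L3: h(662,405)=(662*31+405)%997=987 -> [987]
  root=987
After append 25 (leaves=[30, 1, 85, 73, 15, 25]):
  L0: [30, 1, 85, 73, 15, 25]
  L1: h(30,1)=(30*31+1)%997=931 h(85,73)=(85*31+73)%997=714 h(15,25)=(15*31+25)%997=490 -> [931, 714, 490]
  L2: h(931,714)=(931*31+714)%997=662 h(490,490)=(490*31+490)%997=725 -> [662, 725]
  L3: h(662,725)=(662*31+725)%997=310 -> [310]
  root=310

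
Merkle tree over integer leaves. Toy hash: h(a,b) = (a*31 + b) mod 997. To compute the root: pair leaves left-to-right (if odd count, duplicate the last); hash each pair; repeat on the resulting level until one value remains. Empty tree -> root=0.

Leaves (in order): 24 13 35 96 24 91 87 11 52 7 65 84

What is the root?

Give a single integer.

Answer: 302

Derivation:
L0: [24, 13, 35, 96, 24, 91, 87, 11, 52, 7, 65, 84]
L1: h(24,13)=(24*31+13)%997=757 h(35,96)=(35*31+96)%997=184 h(24,91)=(24*31+91)%997=835 h(87,11)=(87*31+11)%997=714 h(52,7)=(52*31+7)%997=622 h(65,84)=(65*31+84)%997=105 -> [757, 184, 835, 714, 622, 105]
L2: h(757,184)=(757*31+184)%997=720 h(835,714)=(835*31+714)%997=677 h(622,105)=(622*31+105)%997=444 -> [720, 677, 444]
L3: h(720,677)=(720*31+677)%997=66 h(444,444)=(444*31+444)%997=250 -> [66, 250]
L4: h(66,250)=(66*31+250)%997=302 -> [302]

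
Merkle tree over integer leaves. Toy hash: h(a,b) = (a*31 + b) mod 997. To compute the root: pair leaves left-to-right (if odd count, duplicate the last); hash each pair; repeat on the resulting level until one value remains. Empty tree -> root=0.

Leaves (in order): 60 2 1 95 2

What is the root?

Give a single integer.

L0: [60, 2, 1, 95, 2]
L1: h(60,2)=(60*31+2)%997=865 h(1,95)=(1*31+95)%997=126 h(2,2)=(2*31+2)%997=64 -> [865, 126, 64]
L2: h(865,126)=(865*31+126)%997=22 h(64,64)=(64*31+64)%997=54 -> [22, 54]
L3: h(22,54)=(22*31+54)%997=736 -> [736]

Answer: 736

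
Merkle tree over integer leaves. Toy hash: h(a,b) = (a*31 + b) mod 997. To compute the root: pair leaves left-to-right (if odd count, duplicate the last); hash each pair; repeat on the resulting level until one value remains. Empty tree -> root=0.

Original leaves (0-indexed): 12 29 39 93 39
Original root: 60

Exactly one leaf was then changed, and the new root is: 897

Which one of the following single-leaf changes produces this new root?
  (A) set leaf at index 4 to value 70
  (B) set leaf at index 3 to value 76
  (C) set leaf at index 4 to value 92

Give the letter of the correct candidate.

Answer: A

Derivation:
Original leaves: [12, 29, 39, 93, 39]
Target new root: 897
Try each candidate change and compute the resulting root:
Candidate A: set leaf[4] = 70 -> leaves = [12, 29, 39, 93, 70]
  L0: [12, 29, 39, 93, 70]
  L1: h(12,29)=(12*31+29)%997=401 h(39,93)=(39*31+93)%997=305 h(70,70)=(70*31+70)%997=246 -> [401, 305, 246]
  L2: h(401,305)=(401*31+305)%997=772 h(246,246)=(246*31+246)%997=893 -> [772, 893]
  L3: h(772,893)=(772*31+893)%997=897 -> [897]
  root = 897 == target 897  ** MATCH **
Candidate B: set leaf[3] = 76 -> leaves = [12, 29, 39, 76, 39]
  L0: [12, 29, 39, 76, 39]
  L1: h(12,29)=(12*31+29)%997=401 h(39,76)=(39*31+76)%997=288 h(39,39)=(39*31+39)%997=251 -> [401, 288, 251]
  L2: h(401,288)=(401*31+288)%997=755 h(251,251)=(251*31+251)%997=56 -> [755, 56]
  L3: h(755,56)=(755*31+56)%997=530 -> [530]
  root = 530 != target 897
Candidate C: set leaf[4] = 92 -> leaves = [12, 29, 39, 93, 92]
  L0: [12, 29, 39, 93, 92]
  L1: h(12,29)=(12*31+29)%997=401 h(39,93)=(39*31+93)%997=305 h(92,92)=(92*31+92)%997=950 -> [401, 305, 950]
  L2: h(401,305)=(401*31+305)%997=772 h(950,950)=(950*31+950)%997=490 -> [772, 490]
  L3: h(772,490)=(772*31+490)%997=494 -> [494]
  root = 494 != target 897
Candidate A produces the target root.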